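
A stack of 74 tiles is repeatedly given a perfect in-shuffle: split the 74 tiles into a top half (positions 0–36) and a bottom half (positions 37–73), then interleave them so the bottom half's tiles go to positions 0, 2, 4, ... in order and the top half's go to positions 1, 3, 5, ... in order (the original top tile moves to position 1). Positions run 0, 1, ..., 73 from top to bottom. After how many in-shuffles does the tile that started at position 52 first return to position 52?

20

Follow position 52 under repeated in-shuffles:
52 → 30 → 61 → 48 → 22 → 45 → 16 → 33 → 67 → 60 → 46 → 18 → 37 → 0 → 1 → 3 → 7 → 15 → 31 → 63 → 52
It first returns after 20 in-shuffles.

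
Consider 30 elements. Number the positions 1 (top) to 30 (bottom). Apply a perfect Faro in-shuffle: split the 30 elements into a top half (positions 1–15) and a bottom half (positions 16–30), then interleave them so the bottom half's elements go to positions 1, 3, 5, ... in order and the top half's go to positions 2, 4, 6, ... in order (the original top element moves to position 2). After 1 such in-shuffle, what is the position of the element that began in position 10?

Track the element's position through each in-shuffle:
10 → 20

20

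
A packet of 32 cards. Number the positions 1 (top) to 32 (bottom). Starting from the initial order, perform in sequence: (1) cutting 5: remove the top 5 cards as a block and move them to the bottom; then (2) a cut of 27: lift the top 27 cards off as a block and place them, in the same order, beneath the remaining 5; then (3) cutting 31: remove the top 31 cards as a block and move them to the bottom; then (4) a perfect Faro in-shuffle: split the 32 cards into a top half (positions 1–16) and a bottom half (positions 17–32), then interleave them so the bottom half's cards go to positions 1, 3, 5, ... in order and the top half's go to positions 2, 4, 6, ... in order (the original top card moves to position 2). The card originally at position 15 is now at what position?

Track the card from position 15 forward through each operation:
  after op 1 (cut 5): 15 → 10
  after op 2 (cut 27): 10 → 15
  after op 3 (cut 31): 15 → 16
  after op 4 (in-shuffle): 16 → 32

32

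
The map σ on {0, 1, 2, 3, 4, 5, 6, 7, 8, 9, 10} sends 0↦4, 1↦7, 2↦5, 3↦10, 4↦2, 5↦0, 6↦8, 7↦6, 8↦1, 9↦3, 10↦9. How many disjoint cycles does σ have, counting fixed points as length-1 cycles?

Cycle decomposition: (0 4 2 5) (1 7 6 8) (3 10 9).
3 cycles.

3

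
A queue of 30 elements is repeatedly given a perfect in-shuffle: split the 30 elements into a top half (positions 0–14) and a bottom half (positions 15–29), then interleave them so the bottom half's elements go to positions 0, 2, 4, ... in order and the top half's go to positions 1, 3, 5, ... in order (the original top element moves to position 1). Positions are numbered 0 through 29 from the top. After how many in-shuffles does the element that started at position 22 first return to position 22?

5

Follow position 22 under repeated in-shuffles:
22 → 14 → 29 → 28 → 26 → 22
It first returns after 5 in-shuffles.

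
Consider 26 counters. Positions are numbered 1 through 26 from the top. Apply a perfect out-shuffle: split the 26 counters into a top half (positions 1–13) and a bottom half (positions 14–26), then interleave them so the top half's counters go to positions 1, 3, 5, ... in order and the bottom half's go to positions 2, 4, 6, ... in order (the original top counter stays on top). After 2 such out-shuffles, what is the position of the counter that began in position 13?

24

Track the counter's position through each out-shuffle:
13 → 25 → 24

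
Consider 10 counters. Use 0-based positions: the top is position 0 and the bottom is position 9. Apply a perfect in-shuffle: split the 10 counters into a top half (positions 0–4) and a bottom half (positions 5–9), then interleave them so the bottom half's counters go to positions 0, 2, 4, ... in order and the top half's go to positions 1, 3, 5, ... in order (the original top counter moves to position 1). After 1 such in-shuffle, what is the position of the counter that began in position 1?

3

Track the counter's position through each in-shuffle:
1 → 3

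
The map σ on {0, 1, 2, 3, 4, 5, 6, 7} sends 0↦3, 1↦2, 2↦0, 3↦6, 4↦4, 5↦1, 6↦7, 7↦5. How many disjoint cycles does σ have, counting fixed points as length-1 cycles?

Cycle decomposition: (0 3 6 7 5 1 2) (4).
2 cycles.

2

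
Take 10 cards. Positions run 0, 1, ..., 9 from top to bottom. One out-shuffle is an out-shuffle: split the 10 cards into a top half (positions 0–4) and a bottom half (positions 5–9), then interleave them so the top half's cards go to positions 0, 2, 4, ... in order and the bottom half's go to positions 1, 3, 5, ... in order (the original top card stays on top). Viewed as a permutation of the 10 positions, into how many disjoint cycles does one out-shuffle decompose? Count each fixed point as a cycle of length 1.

Trace each unvisited position around until it returns:
(0) (1 2 4 8 7 5) (3 6) (9)
4 cycles in total.

4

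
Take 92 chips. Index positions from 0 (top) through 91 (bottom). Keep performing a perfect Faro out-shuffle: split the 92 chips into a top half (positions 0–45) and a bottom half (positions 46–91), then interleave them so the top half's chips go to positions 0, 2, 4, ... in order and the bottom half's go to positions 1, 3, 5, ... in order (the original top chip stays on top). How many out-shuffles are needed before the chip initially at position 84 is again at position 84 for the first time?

12

Follow position 84 under repeated out-shuffles:
84 → 77 → 63 → 35 → 70 → 49 → 7 → 14 → 28 → 56 → 21 → 42 → 84
It first returns after 12 out-shuffles.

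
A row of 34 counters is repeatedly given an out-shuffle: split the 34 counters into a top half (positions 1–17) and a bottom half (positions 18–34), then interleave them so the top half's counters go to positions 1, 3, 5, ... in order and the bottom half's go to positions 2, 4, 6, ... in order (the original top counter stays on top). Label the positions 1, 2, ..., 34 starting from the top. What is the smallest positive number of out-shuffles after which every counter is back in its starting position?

The out-shuffle permutes the 34 positions with cycle lengths [1, 1, 2, 10, 10, 10].
Every counter is home exactly when every cycle has completed a whole number of laps, i.e. after lcm(1, 2, 10) = 10 out-shuffles.

10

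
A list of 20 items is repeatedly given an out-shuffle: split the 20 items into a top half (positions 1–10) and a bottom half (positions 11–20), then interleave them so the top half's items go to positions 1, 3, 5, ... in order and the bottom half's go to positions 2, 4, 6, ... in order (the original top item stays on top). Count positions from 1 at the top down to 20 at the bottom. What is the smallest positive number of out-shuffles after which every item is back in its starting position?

The out-shuffle permutes the 20 positions with cycle lengths [1, 1, 18].
Every item is home exactly when every cycle has completed a whole number of laps, i.e. after lcm(1, 18) = 18 out-shuffles.

18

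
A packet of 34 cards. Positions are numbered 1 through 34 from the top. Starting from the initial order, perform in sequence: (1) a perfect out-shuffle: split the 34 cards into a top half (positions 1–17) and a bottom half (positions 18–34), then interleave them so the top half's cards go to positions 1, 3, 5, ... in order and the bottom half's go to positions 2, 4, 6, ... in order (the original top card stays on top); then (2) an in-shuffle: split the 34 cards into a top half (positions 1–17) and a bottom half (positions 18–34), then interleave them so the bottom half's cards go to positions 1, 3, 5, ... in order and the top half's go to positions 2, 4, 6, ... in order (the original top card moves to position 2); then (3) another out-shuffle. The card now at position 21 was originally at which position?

12

Undo the operations in reverse order, starting from position 21:
  undo op 3 (out-shuffle, from top half): 21 ← 11
  undo op 2 (in-shuffle, from bottom half): 11 ← 23
  undo op 1 (out-shuffle, from top half): 23 ← 12
So the card at position 21 came from original position 12.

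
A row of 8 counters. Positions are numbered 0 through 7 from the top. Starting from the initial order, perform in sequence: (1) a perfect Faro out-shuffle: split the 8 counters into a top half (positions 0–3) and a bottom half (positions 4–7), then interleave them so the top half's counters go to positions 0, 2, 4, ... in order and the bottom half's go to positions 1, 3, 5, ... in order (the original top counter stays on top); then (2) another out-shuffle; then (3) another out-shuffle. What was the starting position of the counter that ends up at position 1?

Undo the operations in reverse order, starting from position 1:
  undo op 3 (out-shuffle, from bottom half): 1 ← 4
  undo op 2 (out-shuffle, from top half): 4 ← 2
  undo op 1 (out-shuffle, from top half): 2 ← 1
So the counter at position 1 came from original position 1.

1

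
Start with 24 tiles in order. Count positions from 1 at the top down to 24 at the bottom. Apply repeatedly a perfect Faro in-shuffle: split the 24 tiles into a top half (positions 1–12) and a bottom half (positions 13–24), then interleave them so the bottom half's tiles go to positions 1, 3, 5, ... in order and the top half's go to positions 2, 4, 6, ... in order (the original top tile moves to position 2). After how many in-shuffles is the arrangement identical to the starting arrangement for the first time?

The in-shuffle permutes the 24 positions with cycle lengths [4, 20].
Every tile is home exactly when every cycle has completed a whole number of laps, i.e. after lcm(4, 20) = 20 in-shuffles.

20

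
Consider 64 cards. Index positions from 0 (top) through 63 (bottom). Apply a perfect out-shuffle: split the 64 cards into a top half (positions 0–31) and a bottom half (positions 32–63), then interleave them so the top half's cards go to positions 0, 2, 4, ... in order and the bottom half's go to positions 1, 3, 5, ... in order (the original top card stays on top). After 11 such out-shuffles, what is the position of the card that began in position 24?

Track the card's position through each out-shuffle:
24 → 48 → 33 → 3 → 6 → 12 → 24 → 48 → 33 → 3 → 6 → 12

12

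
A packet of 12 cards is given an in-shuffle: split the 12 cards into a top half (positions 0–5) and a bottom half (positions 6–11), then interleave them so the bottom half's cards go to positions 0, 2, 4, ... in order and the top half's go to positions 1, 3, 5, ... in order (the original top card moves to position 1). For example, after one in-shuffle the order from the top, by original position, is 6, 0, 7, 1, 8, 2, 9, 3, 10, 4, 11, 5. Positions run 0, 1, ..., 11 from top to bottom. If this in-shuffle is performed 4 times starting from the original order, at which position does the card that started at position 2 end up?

Track the card's position through each in-shuffle:
2 → 5 → 11 → 10 → 8

8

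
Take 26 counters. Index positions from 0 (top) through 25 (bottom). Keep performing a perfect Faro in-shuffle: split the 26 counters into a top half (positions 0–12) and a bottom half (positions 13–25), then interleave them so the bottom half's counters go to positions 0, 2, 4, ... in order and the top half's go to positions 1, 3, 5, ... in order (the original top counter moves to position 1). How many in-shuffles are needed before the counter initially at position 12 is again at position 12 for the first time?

18

Follow position 12 under repeated in-shuffles:
12 → 25 → 24 → 22 → 18 → 10 → 21 → 16 → 6 → 13 → 0 → 1 → 3 → 7 → 15 → 4 → 9 → 19 → 12
It first returns after 18 in-shuffles.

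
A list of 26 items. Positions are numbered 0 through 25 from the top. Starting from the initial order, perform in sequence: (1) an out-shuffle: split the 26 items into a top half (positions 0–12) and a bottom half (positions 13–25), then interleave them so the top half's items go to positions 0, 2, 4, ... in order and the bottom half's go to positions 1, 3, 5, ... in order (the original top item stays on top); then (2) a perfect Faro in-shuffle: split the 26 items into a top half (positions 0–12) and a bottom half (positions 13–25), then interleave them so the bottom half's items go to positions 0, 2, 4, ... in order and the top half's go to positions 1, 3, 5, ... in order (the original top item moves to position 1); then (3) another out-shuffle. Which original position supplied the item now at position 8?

20

Undo the operations in reverse order, starting from position 8:
  undo op 3 (out-shuffle, from top half): 8 ← 4
  undo op 2 (in-shuffle, from bottom half): 4 ← 15
  undo op 1 (out-shuffle, from bottom half): 15 ← 20
So the item at position 8 came from original position 20.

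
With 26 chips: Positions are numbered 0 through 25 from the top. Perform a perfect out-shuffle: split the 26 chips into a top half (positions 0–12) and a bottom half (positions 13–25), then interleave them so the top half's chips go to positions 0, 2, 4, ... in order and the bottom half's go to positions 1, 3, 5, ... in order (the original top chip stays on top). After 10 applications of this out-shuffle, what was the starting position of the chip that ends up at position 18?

7

Work backwards from position 18, undoing one out-shuffle at a time:
18 ← 9 ← 17 ← 21 ← 23 ← 24 ← 12 ← 6 ← 3 ← 14 ← 7
So the chip now at position 18 started at position 7.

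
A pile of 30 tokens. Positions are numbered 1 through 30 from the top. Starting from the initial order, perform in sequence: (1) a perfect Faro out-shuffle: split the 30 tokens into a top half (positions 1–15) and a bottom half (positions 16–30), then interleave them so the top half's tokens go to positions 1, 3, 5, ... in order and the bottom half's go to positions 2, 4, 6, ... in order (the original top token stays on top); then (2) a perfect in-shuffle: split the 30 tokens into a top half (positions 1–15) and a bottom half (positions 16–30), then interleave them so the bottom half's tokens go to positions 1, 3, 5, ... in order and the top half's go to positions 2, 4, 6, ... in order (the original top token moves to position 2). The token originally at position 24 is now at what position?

Track the token from position 24 forward through each operation:
  after op 1 (out-shuffle): 24 → 18
  after op 2 (in-shuffle): 18 → 5

5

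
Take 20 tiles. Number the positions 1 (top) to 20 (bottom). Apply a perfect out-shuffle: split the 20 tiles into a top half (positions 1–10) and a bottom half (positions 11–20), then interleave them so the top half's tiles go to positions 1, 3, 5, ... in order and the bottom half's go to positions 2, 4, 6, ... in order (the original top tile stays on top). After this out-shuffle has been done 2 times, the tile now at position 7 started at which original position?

12

Work backwards from position 7, undoing one out-shuffle at a time:
7 ← 4 ← 12
So the tile now at position 7 started at position 12.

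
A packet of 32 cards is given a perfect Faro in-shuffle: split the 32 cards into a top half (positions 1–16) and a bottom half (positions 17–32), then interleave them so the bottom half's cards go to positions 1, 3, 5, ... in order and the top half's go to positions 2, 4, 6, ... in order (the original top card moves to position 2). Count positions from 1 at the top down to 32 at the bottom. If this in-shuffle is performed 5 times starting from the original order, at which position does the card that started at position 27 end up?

Track the card's position through each in-shuffle:
27 → 21 → 9 → 18 → 3 → 6

6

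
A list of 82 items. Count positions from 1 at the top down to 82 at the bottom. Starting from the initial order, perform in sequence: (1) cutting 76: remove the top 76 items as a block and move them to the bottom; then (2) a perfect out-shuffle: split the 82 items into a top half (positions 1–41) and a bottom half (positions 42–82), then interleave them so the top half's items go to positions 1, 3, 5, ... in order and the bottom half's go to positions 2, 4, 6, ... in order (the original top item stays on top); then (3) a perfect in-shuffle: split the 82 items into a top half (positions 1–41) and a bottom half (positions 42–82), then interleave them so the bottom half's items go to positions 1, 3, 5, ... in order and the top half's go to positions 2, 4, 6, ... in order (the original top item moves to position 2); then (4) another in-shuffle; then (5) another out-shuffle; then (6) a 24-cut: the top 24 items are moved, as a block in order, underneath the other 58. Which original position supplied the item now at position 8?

12

Undo the operations in reverse order, starting from position 8:
  undo op 6 (cut 24): 8 ← 32
  undo op 5 (out-shuffle, from bottom half): 32 ← 57
  undo op 4 (in-shuffle, from bottom half): 57 ← 70
  undo op 3 (in-shuffle, from top half): 70 ← 35
  undo op 2 (out-shuffle, from top half): 35 ← 18
  undo op 1 (cut 76): 18 ← 12
So the item at position 8 came from original position 12.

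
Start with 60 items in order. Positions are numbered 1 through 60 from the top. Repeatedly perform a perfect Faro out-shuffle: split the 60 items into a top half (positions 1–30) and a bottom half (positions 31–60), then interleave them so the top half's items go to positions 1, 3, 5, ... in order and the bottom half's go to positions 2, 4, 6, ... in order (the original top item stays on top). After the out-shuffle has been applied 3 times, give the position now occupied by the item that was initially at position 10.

Track the item's position through each out-shuffle:
10 → 19 → 37 → 14

14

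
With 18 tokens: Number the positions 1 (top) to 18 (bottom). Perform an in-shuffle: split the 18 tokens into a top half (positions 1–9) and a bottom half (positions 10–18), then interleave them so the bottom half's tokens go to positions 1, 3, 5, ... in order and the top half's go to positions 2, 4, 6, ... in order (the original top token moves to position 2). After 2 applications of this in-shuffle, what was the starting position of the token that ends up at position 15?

Work backwards from position 15, undoing one in-shuffle at a time:
15 ← 17 ← 18
So the token now at position 15 started at position 18.

18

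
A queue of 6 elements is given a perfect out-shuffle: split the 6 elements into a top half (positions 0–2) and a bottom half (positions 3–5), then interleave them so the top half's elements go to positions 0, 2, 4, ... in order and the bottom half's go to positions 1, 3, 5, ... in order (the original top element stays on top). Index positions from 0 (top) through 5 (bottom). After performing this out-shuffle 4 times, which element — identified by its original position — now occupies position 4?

4

Work backwards from position 4, undoing one out-shuffle at a time:
4 ← 2 ← 1 ← 3 ← 4
So the element now at position 4 started at position 4.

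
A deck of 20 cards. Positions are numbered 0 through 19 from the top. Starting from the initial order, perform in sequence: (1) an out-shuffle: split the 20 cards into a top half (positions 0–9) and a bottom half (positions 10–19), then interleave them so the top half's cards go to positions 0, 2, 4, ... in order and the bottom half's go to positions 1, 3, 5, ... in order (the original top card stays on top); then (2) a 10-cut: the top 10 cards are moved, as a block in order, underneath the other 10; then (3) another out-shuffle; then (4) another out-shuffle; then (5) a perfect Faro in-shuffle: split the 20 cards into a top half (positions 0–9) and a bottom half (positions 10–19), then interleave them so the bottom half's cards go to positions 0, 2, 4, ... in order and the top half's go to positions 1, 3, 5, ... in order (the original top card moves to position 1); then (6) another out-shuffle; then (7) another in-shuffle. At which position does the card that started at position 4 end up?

3

Track the card from position 4 forward through each operation:
  after op 1 (out-shuffle): 4 → 8
  after op 2 (cut 10): 8 → 18
  after op 3 (out-shuffle): 18 → 17
  after op 4 (out-shuffle): 17 → 15
  after op 5 (in-shuffle): 15 → 10
  after op 6 (out-shuffle): 10 → 1
  after op 7 (in-shuffle): 1 → 3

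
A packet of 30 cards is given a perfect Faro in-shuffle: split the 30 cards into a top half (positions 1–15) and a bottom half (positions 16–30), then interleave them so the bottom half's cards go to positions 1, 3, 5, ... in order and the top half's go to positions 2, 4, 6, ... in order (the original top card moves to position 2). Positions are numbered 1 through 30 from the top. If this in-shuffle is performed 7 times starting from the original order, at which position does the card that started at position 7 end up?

Track the card's position through each in-shuffle:
7 → 14 → 28 → 25 → 19 → 7 → 14 → 28

28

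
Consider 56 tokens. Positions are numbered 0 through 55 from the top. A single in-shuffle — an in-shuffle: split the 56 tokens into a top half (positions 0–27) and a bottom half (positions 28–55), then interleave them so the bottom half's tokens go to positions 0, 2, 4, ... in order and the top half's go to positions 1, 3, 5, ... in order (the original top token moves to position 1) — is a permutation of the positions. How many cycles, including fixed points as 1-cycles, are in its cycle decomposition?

Trace each unvisited position around until it returns:
(0 1 3 7 15 31 ... len 18) (2 5 11 23 47 38 ... len 18) (4 9 19 39 22 45 ... len 18) (18 37)
4 cycles in total.

4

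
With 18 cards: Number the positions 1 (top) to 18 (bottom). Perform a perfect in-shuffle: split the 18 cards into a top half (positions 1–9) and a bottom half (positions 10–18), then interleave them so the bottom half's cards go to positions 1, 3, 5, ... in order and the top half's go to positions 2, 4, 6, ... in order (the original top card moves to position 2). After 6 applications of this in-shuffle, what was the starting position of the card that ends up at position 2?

Work backwards from position 2, undoing one in-shuffle at a time:
2 ← 1 ← 10 ← 5 ← 12 ← 6 ← 3
So the card now at position 2 started at position 3.

3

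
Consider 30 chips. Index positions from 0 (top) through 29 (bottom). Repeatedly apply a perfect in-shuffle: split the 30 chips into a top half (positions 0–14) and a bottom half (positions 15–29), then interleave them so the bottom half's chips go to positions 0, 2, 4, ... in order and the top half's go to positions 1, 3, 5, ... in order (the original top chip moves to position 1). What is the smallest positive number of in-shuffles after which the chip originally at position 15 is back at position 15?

Follow position 15 under repeated in-shuffles:
15 → 0 → 1 → 3 → 7 → 15
It first returns after 5 in-shuffles.

5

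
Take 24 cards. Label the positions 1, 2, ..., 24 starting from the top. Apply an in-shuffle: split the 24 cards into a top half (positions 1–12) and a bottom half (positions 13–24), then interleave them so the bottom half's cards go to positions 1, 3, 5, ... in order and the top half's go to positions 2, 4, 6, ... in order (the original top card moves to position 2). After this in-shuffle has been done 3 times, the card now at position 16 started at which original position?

2

Work backwards from position 16, undoing one in-shuffle at a time:
16 ← 8 ← 4 ← 2
So the card now at position 16 started at position 2.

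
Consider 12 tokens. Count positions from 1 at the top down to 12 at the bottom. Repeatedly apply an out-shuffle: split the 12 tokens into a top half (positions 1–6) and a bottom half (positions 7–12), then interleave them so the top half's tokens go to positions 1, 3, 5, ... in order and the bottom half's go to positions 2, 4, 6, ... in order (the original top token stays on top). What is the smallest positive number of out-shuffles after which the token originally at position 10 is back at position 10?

Follow position 10 under repeated out-shuffles:
10 → 8 → 4 → 7 → 2 → 3 → 5 → 9 → 6 → 11 → 10
It first returns after 10 out-shuffles.

10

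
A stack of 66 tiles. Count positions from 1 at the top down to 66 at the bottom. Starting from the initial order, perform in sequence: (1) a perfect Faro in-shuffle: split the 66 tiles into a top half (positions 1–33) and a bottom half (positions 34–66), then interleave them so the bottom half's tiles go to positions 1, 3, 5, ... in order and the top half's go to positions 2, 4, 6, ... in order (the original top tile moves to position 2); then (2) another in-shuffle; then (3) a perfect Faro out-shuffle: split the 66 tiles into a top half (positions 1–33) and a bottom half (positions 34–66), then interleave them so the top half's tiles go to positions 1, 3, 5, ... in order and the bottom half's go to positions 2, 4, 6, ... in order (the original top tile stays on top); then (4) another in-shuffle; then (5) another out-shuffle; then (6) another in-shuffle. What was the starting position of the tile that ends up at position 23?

56

Undo the operations in reverse order, starting from position 23:
  undo op 6 (in-shuffle, from bottom half): 23 ← 45
  undo op 5 (out-shuffle, from top half): 45 ← 23
  undo op 4 (in-shuffle, from bottom half): 23 ← 45
  undo op 3 (out-shuffle, from top half): 45 ← 23
  undo op 2 (in-shuffle, from bottom half): 23 ← 45
  undo op 1 (in-shuffle, from bottom half): 45 ← 56
So the tile at position 23 came from original position 56.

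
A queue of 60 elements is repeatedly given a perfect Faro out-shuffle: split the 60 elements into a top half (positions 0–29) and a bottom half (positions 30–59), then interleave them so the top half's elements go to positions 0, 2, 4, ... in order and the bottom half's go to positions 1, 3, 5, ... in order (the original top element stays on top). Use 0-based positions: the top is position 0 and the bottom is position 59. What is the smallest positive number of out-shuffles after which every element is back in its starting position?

58

The out-shuffle permutes the 60 positions with cycle lengths [1, 1, 58].
Every element is home exactly when every cycle has completed a whole number of laps, i.e. after lcm(1, 58) = 58 out-shuffles.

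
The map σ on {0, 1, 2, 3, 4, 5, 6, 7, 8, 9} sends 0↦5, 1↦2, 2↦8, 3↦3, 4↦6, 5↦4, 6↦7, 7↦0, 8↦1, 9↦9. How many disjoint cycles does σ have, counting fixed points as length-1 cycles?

Cycle decomposition: (0 5 4 6 7) (1 2 8) (3) (9).
4 cycles.

4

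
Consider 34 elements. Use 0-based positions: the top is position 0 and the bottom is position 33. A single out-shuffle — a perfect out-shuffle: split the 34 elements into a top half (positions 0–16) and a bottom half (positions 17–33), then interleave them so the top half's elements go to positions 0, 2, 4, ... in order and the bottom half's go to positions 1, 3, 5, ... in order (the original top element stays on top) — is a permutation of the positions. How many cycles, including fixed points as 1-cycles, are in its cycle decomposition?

6

Trace each unvisited position around until it returns:
(0) (1 2 4 8 16 32 31 29 25 17) (3 6 12 24 15 30 27 21 9 18) (5 10 20 7 14 28 23 13 26 19) (11 22) (33)
6 cycles in total.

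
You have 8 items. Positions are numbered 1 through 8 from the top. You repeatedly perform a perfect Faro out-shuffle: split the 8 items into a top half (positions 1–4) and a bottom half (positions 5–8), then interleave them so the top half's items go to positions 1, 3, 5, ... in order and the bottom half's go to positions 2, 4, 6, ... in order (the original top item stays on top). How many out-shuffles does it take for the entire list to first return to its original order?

The out-shuffle permutes the 8 positions with cycle lengths [1, 1, 3, 3].
Every item is home exactly when every cycle has completed a whole number of laps, i.e. after lcm(1, 3) = 3 out-shuffles.

3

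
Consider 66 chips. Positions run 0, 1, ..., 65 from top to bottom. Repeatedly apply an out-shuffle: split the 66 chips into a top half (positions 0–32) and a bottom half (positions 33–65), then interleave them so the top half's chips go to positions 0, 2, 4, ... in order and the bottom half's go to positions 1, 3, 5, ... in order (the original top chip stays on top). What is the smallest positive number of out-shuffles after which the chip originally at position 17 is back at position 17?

Follow position 17 under repeated out-shuffles:
17 → 34 → 3 → 6 → 12 → 24 → 48 → 31 → 62 → 59 → 53 → 41 → 17
It first returns after 12 out-shuffles.

12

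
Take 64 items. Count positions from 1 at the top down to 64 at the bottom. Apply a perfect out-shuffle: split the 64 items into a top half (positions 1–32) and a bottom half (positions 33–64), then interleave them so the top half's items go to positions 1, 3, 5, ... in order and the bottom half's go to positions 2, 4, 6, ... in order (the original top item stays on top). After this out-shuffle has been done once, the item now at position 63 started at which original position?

Work backwards from position 63, undoing one out-shuffle at a time:
63 ← 32
So the item now at position 63 started at position 32.

32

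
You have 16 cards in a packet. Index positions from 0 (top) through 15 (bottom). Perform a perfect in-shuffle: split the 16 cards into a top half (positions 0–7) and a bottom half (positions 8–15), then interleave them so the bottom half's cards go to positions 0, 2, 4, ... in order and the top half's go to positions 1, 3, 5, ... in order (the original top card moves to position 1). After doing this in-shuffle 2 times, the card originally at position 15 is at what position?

12

Track the card's position through each in-shuffle:
15 → 14 → 12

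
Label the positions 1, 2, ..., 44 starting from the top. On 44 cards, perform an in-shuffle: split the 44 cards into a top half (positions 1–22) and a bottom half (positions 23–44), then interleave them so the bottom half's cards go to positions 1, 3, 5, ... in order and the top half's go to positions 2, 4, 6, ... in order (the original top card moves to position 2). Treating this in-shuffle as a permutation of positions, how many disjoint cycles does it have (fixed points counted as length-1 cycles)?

7

Trace each unvisited position around until it returns:
(1 2 4 8 16 32 ... len 12) (3 6 12 24) (5 10 20 40 35 25) (7 14 28 11 22 44 ... len 12) (9 18 36 27) (15 30) (21 42 39 33)
7 cycles in total.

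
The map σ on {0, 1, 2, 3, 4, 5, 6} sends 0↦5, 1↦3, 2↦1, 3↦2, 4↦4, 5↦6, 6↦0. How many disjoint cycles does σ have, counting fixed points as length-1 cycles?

Cycle decomposition: (0 5 6) (1 3 2) (4).
3 cycles.

3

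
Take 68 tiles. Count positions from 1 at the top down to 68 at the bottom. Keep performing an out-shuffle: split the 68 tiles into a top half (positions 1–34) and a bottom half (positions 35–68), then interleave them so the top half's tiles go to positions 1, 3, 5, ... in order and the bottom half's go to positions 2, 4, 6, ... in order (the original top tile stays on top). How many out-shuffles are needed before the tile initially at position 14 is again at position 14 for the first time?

66

Follow position 14 under repeated out-shuffles:
14 → 27 → 53 → 38 → 8 → 15 → 29 → 57 → ... → 14 (length 66)
It first returns after 66 out-shuffles.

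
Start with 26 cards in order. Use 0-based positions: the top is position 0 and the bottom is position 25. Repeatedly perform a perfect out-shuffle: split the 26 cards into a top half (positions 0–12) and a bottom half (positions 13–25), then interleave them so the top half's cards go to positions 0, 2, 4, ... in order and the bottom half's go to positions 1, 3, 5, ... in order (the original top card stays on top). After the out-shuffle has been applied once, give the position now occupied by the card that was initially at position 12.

Track the card's position through each out-shuffle:
12 → 24

24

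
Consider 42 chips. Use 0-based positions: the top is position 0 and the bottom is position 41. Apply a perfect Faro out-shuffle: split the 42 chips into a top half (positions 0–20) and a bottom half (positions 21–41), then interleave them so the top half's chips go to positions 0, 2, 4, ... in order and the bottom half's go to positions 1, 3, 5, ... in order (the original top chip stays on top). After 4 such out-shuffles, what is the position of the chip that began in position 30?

29

Track the chip's position through each out-shuffle:
30 → 19 → 38 → 35 → 29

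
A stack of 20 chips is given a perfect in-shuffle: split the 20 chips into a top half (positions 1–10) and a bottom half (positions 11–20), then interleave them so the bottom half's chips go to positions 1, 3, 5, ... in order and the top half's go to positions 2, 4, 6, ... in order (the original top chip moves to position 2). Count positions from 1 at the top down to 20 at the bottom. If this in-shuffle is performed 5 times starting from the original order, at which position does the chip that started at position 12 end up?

6

Track the chip's position through each in-shuffle:
12 → 3 → 6 → 12 → 3 → 6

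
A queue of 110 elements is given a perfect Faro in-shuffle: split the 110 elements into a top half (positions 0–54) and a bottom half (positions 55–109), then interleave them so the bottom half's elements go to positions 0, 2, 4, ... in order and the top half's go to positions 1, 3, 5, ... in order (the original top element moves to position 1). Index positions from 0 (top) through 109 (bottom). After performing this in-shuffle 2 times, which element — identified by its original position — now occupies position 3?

0

Work backwards from position 3, undoing one in-shuffle at a time:
3 ← 1 ← 0
So the element now at position 3 started at position 0.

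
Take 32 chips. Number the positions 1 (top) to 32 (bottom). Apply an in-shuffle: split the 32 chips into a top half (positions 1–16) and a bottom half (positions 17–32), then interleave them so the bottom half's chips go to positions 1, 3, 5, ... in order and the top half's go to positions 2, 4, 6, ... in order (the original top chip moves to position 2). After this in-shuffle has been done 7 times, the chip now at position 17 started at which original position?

Work backwards from position 17, undoing one in-shuffle at a time:
17 ← 25 ← 29 ← 31 ← 32 ← 16 ← 8 ← 4
So the chip now at position 17 started at position 4.

4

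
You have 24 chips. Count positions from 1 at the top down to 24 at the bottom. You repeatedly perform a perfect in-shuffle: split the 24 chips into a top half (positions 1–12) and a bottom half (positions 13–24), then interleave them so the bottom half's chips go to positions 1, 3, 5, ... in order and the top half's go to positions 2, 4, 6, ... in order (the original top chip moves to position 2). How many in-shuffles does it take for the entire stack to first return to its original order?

20

The in-shuffle permutes the 24 positions with cycle lengths [4, 20].
Every chip is home exactly when every cycle has completed a whole number of laps, i.e. after lcm(4, 20) = 20 in-shuffles.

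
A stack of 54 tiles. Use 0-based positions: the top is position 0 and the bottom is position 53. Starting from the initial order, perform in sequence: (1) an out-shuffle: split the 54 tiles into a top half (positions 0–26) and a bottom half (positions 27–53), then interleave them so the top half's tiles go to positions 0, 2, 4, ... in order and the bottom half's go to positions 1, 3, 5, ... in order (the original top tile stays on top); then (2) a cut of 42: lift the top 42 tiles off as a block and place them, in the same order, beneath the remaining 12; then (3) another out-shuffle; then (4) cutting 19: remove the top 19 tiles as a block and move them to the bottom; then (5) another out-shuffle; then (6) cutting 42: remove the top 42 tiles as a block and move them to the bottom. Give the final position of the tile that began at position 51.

Track the tile from position 51 forward through each operation:
  after op 1 (out-shuffle): 51 → 49
  after op 2 (cut 42): 49 → 7
  after op 3 (out-shuffle): 7 → 14
  after op 4 (cut 19): 14 → 49
  after op 5 (out-shuffle): 49 → 45
  after op 6 (cut 42): 45 → 3

3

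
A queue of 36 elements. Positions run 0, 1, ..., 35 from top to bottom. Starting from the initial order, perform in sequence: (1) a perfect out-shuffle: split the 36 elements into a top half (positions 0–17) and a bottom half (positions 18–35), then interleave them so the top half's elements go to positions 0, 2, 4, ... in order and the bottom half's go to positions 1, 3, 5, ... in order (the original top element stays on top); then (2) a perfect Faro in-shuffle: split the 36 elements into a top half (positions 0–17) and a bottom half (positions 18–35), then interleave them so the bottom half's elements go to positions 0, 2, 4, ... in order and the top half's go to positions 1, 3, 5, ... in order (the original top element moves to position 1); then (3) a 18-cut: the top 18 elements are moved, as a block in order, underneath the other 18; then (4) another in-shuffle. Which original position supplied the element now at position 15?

Undo the operations in reverse order, starting from position 15:
  undo op 4 (in-shuffle, from top half): 15 ← 7
  undo op 3 (cut 18): 7 ← 25
  undo op 2 (in-shuffle, from top half): 25 ← 12
  undo op 1 (out-shuffle, from top half): 12 ← 6
So the element at position 15 came from original position 6.

6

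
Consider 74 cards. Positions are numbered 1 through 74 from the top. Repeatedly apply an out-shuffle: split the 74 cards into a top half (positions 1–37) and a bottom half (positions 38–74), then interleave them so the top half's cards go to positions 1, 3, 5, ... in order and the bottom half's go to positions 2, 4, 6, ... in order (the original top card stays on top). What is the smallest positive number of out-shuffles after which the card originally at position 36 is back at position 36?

Follow position 36 under repeated out-shuffles:
36 → 71 → 68 → 62 → 50 → 26 → 51 → 28 → 55 → 36
It first returns after 9 out-shuffles.

9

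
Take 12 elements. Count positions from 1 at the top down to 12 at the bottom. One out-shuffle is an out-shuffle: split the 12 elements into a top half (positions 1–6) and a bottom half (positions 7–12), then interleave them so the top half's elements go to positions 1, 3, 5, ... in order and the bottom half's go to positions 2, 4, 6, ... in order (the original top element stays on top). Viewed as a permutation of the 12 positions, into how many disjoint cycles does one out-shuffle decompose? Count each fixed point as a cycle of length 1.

3

Trace each unvisited position around until it returns:
(1) (2 3 5 9 6 11 10 8 4 7) (12)
3 cycles in total.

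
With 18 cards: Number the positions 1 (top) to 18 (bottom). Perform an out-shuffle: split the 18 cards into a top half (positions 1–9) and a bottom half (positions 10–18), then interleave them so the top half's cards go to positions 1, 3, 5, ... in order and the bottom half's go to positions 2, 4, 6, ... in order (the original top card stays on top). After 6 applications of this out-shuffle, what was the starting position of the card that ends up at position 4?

13

Work backwards from position 4, undoing one out-shuffle at a time:
4 ← 11 ← 6 ← 12 ← 15 ← 8 ← 13
So the card now at position 4 started at position 13.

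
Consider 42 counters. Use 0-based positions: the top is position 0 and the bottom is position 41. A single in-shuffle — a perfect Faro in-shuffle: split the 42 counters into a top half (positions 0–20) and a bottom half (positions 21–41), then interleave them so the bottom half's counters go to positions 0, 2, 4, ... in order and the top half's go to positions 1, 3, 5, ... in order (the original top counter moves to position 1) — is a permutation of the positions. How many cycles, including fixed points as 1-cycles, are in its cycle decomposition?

Trace each unvisited position around until it returns:
(0 1 3 7 15 31 ... len 14) (2 5 11 23 4 9 ... len 14) (6 13 27 12 25 8 ... len 14)
3 cycles in total.

3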